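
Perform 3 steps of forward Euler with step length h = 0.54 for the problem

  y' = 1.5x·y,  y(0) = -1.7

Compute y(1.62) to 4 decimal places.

-4.5812

Euler: y_{n+1} = y_n + h·f(x_n, y_n).
x=0.000000, y=-1.700000: f=0.000000 → y ← -1.700000 + 0.54·0.000000 = -1.700000
x=0.540000, y=-1.700000: f=-1.377000 → y ← -1.700000 + 0.54·(-1.377000) = -2.443580
x=1.080000, y=-2.443580: f=-3.958600 → y ← -2.443580 + 0.54·(-3.958600) = -4.581224
y(1.62) ≈ -4.5812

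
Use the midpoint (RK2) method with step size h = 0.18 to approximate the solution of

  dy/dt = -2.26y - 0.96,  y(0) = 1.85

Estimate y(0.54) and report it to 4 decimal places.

Midpoint: k1 = f(t_n, y_n); k2 = f(t_n + h/2, y_n + (h/2)·k1); y_{n+1} = y_n + h·k2.
t=0.000000, y=1.850000:
  k1 = f(0.000000, 1.850000) = -5.141000
  k2 = f(0.090000, 1.387310) = -4.095321
  y ← 1.850000 + 0.18·(-4.095321) = 1.112842
t=0.180000, y=1.112842:
  k1 = f(0.180000, 1.112842) = -3.475024
  k2 = f(0.270000, 0.800090) = -2.768204
  y ← 1.112842 + 0.18·(-2.768204) = 0.614566
t=0.360000, y=0.614566:
  k1 = f(0.360000, 0.614566) = -2.348918
  k2 = f(0.450000, 0.403163) = -1.871148
  y ← 0.614566 + 0.18·(-1.871148) = 0.277759
y(0.54) ≈ 0.2778

0.2778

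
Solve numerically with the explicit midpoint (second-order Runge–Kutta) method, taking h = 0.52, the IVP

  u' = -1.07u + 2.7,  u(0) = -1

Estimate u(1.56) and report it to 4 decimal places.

Midpoint: k1 = f(t_n, u_n); k2 = f(t_n + h/2, u_n + (h/2)·k1); u_{n+1} = u_n + h·k2.
t=0.000000, u=-1.000000:
  k1 = f(0.000000, -1.000000) = 3.770000
  k2 = f(0.260000, -0.019800) = 2.721186
  u ← -1.000000 + 0.52·2.721186 = 0.415017
t=0.520000, u=0.415017:
  k1 = f(0.520000, 0.415017) = 2.255932
  k2 = f(0.780000, 1.001559) = 1.628332
  u ← 0.415017 + 0.52·1.628332 = 1.261749
t=1.040000, u=1.261749:
  k1 = f(1.040000, 1.261749) = 1.349928
  k2 = f(1.300000, 1.612731) = 0.974378
  u ← 1.261749 + 0.52·0.974378 = 1.768426
u(1.56) ≈ 1.7684

1.7684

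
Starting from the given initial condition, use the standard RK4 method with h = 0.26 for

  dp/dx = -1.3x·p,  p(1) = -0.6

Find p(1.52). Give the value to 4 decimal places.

-0.2561

RK4: k1 = f(x_n, p_n); k2 = f(x_n + h/2, p_n + (h/2)·k1); k3 = f(x_n + h/2, p_n + (h/2)·k2); k4 = f(x_n + h, p_n + h·k3); p_{n+1} = p_n + (h/6)·(k1 + 2k2 + 2k3 + k4).
x=1.000000, p=-0.600000:
  k1 = f(1.000000, -0.600000) = 0.780000
  k2 = f(1.130000, -0.498600) = 0.732443
  k3 = f(1.130000, -0.504782) = 0.741525
  k4 = f(1.260000, -0.407203) = 0.666999
  p ← -0.600000 + (0.26/6)·(k1 + 2k2 + 2k3 + k4) = -0.409553
x=1.260000, p=-0.409553:
  k1 = f(1.260000, -0.409553) = 0.670847
  k2 = f(1.390000, -0.322343) = 0.582473
  k3 = f(1.390000, -0.333831) = 0.603233
  k4 = f(1.520000, -0.252712) = 0.499359
  p ← -0.409553 + (0.26/6)·(k1 + 2k2 + 2k3 + k4) = -0.256083
p(1.52) ≈ -0.2561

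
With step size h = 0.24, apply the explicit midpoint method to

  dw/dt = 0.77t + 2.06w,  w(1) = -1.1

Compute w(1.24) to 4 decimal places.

-1.5256

Midpoint: k1 = f(t_n, w_n); k2 = f(t_n + h/2, w_n + (h/2)·k1); w_{n+1} = w_n + h·k2.
t=1.000000, w=-1.100000:
  k1 = f(1.000000, -1.100000) = -1.496000
  k2 = f(1.120000, -1.279520) = -1.773411
  w ← -1.100000 + 0.24·(-1.773411) = -1.525619
w(1.24) ≈ -1.5256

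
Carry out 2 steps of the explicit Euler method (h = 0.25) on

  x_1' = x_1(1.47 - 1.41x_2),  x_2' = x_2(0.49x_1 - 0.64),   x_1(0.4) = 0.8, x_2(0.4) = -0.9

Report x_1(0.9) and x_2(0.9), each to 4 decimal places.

2.2442, -0.8485

Euler on (x_1,x_2): x_1_{n+1} = x_1_n + h·x_1', x_2_{n+1} = x_2_n + h·x_2'.
0.400000: (0.800000, -0.900000); f=(2.191200, 0.223200) → (1.347800, -0.844200)
0.650000: (1.347800, -0.844200); f=(3.585582, -0.017240) → (2.244195, -0.848510)
(x_1(0.9), x_2(0.9)) ≈ (2.2442, -0.8485)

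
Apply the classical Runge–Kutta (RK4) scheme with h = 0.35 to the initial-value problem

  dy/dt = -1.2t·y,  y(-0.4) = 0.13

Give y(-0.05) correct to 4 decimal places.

RK4: k1 = f(t_n, y_n); k2 = f(t_n + h/2, y_n + (h/2)·k1); k3 = f(t_n + h/2, y_n + (h/2)·k2); k4 = f(t_n + h, y_n + h·k3); y_{n+1} = y_n + (h/6)·(k1 + 2k2 + 2k3 + k4).
t=-0.400000, y=0.130000:
  k1 = f(-0.400000, 0.130000) = 0.062400
  k2 = f(-0.225000, 0.140920) = 0.038048
  k3 = f(-0.225000, 0.136658) = 0.036898
  k4 = f(-0.050000, 0.142914) = 0.008575
  y ← 0.130000 + (0.35/6)·(k1 + 2k2 + 2k3 + k4) = 0.142884
y(-0.05) ≈ 0.1429

0.1429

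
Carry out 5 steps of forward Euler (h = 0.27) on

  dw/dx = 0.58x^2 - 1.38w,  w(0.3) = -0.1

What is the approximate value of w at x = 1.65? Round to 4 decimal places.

Euler: w_{n+1} = w_n + h·f(x_n, w_n).
x=0.300000, w=-0.100000: f=0.190200 → w ← -0.100000 + 0.27·0.190200 = -0.048646
x=0.570000, w=-0.048646: f=0.255573 → w ← -0.048646 + 0.27·0.255573 = 0.020359
x=0.840000, w=0.020359: f=0.381153 → w ← 0.020359 + 0.27·0.381153 = 0.123270
x=1.110000, w=0.123270: f=0.544505 → w ← 0.123270 + 0.27·0.544505 = 0.270287
x=1.380000, w=0.270287: f=0.731557 → w ← 0.270287 + 0.27·0.731557 = 0.467807
w(1.65) ≈ 0.4678

0.4678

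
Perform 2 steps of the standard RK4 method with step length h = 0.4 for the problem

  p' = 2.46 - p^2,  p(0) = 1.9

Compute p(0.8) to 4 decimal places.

1.5977

RK4: k1 = f(x_n, p_n); k2 = f(x_n + h/2, p_n + (h/2)·k1); k3 = f(x_n + h/2, p_n + (h/2)·k2); k4 = f(x_n + h, p_n + h·k3); p_{n+1} = p_n + (h/6)·(k1 + 2k2 + 2k3 + k4).
x=0.000000, p=1.900000:
  k1 = f(0.000000, 1.900000) = -1.150000
  k2 = f(0.200000, 1.670000) = -0.328900
  k3 = f(0.200000, 1.834220) = -0.904363
  k4 = f(0.400000, 1.538255) = 0.093772
  p ← 1.900000 + (0.4/6)·(k1 + 2k2 + 2k3 + k4) = 1.665150
x=0.400000, p=1.665150:
  k1 = f(0.400000, 1.665150) = -0.312724
  k2 = f(0.600000, 1.602605) = -0.108343
  k3 = f(0.600000, 1.643481) = -0.241030
  k4 = f(0.800000, 1.568738) = -0.000938
  p ← 1.665150 + (0.4/6)·(k1 + 2k2 + 2k3 + k4) = 1.597656
p(0.8) ≈ 1.5977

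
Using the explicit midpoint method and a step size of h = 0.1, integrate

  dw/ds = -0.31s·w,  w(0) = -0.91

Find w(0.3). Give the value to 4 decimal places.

-0.8974

Midpoint: k1 = f(s_n, w_n); k2 = f(s_n + h/2, w_n + (h/2)·k1); w_{n+1} = w_n + h·k2.
s=0.000000, w=-0.910000:
  k1 = f(0.000000, -0.910000) = 0.000000
  k2 = f(0.050000, -0.910000) = 0.014105
  w ← -0.910000 + 0.1·0.014105 = -0.908590
s=0.100000, w=-0.908590:
  k1 = f(0.100000, -0.908590) = 0.028166
  k2 = f(0.150000, -0.907181) = 0.042184
  w ← -0.908590 + 0.1·0.042184 = -0.904371
s=0.200000, w=-0.904371:
  k1 = f(0.200000, -0.904371) = 0.056071
  k2 = f(0.250000, -0.901568) = 0.069871
  w ← -0.904371 + 0.1·0.069871 = -0.897384
w(0.3) ≈ -0.8974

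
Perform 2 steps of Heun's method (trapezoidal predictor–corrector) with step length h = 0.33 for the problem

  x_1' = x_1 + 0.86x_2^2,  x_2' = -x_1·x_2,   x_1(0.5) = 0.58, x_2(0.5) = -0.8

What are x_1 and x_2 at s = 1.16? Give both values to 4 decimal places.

Heun on (x_1,x_2): k1 = f(s_n, state_n); k2 = f(s_n + h, state_n + h·k1); state_{n+1} = state_n + (h/2)·(k1 + k2).
0.500000: (0.580000, -0.800000)
  k1 = (1.130400, 0.464000)
  predictor → (0.953032, -0.646880)
  k2 = (1.312902, 0.616497)
  → (0.983145, -0.621718)
0.830000: (0.983145, -0.621718)
  k1 = (1.315563, 0.611239)
  predictor → (1.417281, -0.420009)
  k2 = (1.568991, 0.595271)
  → (1.459096, -0.422644)
(x_1(1.16), x_2(1.16)) ≈ (1.4591, -0.4226)

1.4591, -0.4226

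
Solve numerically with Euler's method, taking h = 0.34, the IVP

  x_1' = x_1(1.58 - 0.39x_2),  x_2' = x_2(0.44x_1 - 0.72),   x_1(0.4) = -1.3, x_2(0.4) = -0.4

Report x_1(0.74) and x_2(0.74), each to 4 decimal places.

-2.0673, -0.2243

Euler on (x_1,x_2): x_1_{n+1} = x_1_n + h·x_1', x_2_{n+1} = x_2_n + h·x_2'.
0.400000: (-1.300000, -0.400000); f=(-2.256800, 0.516800) → (-2.067312, -0.224288)
(x_1(0.74), x_2(0.74)) ≈ (-2.0673, -0.2243)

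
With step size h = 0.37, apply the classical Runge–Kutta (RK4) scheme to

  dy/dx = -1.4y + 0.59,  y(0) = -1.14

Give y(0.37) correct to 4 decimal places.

-0.5092

RK4: k1 = f(x_n, y_n); k2 = f(x_n + h/2, y_n + (h/2)·k1); k3 = f(x_n + h/2, y_n + (h/2)·k2); k4 = f(x_n + h, y_n + h·k3); y_{n+1} = y_n + (h/6)·(k1 + 2k2 + 2k3 + k4).
x=0.000000, y=-1.140000:
  k1 = f(0.000000, -1.140000) = 2.186000
  k2 = f(0.185000, -0.735590) = 1.619826
  k3 = f(0.185000, -0.840332) = 1.766465
  k4 = f(0.370000, -0.486408) = 1.270971
  y ← -1.140000 + (0.37/6)·(k1 + 2k2 + 2k3 + k4) = -0.509178
y(0.37) ≈ -0.5092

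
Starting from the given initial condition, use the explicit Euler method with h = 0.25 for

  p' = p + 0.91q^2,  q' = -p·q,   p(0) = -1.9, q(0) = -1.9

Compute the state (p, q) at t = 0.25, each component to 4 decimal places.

Euler on (p,q): p_{n+1} = p_n + h·p', q_{n+1} = q_n + h·q'.
0.000000: (-1.900000, -1.900000); f=(1.385100, -3.610000) → (-1.553725, -2.802500)
(p(0.25), q(0.25)) ≈ (-1.5537, -2.8025)

-1.5537, -2.8025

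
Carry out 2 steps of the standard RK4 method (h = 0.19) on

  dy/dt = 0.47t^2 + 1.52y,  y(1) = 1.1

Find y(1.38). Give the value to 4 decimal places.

RK4: k1 = f(t_n, y_n); k2 = f(t_n + h/2, y_n + (h/2)·k1); k3 = f(t_n + h/2, y_n + (h/2)·k2); k4 = f(t_n + h, y_n + h·k3); y_{n+1} = y_n + (h/6)·(k1 + 2k2 + 2k3 + k4).
t=1.000000, y=1.100000:
  k1 = f(1.000000, 1.100000) = 2.142000
  k2 = f(1.095000, 1.303490) = 2.544847
  k3 = f(1.095000, 1.341760) = 2.603018
  k4 = f(1.190000, 1.594573) = 3.089318
  y ← 1.100000 + (0.19/6)·(k1 + 2k2 + 2k3 + k4) = 1.591690
t=1.190000, y=1.591690:
  k1 = f(1.190000, 1.591690) = 3.084936
  k2 = f(1.285000, 1.884759) = 3.640909
  k3 = f(1.285000, 1.937576) = 3.721192
  k4 = f(1.380000, 2.298716) = 4.389117
  y ← 1.591690 + (0.19/6)·(k1 + 2k2 + 2k3 + k4) = 2.294634
y(1.38) ≈ 2.2946

2.2946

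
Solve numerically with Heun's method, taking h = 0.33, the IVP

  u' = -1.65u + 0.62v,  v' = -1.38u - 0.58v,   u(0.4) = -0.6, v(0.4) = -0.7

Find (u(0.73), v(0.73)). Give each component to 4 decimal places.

-0.4248, -0.3735

Heun on (u,v): k1 = f(t_n, state_n); k2 = f(t_n + h, state_n + h·k1); state_{n+1} = state_n + (h/2)·(k1 + k2).
0.400000: (-0.600000, -0.700000)
  k1 = (0.556000, 1.234000)
  predictor → (-0.416520, -0.292780)
  k2 = (0.505734, 0.744610)
  → (-0.424814, -0.373529)
(u(0.73), v(0.73)) ≈ (-0.4248, -0.3735)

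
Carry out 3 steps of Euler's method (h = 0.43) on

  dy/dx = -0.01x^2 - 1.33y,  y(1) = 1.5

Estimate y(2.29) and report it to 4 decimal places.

0.0983

Euler: y_{n+1} = y_n + h·f(x_n, y_n).
x=1.000000, y=1.500000: f=-2.005000 → y ← 1.500000 + 0.43·(-2.005000) = 0.637850
x=1.430000, y=0.637850: f=-0.868790 → y ← 0.637850 + 0.43·(-0.868790) = 0.264271
x=1.860000, y=0.264271: f=-0.386076 → y ← 0.264271 + 0.43·(-0.386076) = 0.098258
y(2.29) ≈ 0.0983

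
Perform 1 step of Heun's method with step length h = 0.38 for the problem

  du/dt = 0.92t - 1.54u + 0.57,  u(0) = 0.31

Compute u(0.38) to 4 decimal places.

0.4013

Heun: k1 = f(t_n, u_n); k2 = f(t_n + h, u_n + h·k1); u_{n+1} = u_n + (h/2)·(k1 + k2).
t=0.000000, u=0.310000:
  k1 = f(0.000000, 0.310000) = 0.092600
  k2 = f(0.380000, 0.345188) = 0.388010
  u ← 0.310000 + (0.38/2)·(0.092600 + 0.388010) = 0.401316
u(0.38) ≈ 0.4013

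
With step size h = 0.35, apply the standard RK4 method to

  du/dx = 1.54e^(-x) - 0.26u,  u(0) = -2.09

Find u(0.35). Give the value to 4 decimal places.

RK4: k1 = f(x_n, u_n); k2 = f(x_n + h/2, u_n + (h/2)·k1); k3 = f(x_n + h/2, u_n + (h/2)·k2); k4 = f(x_n + h, u_n + h·k3); u_{n+1} = u_n + (h/6)·(k1 + 2k2 + 2k3 + k4).
x=0.000000, u=-2.090000:
  k1 = f(0.000000, -2.090000) = 2.083400
  k2 = f(0.175000, -1.725405) = 1.741369
  k3 = f(0.175000, -1.785260) = 1.756932
  k4 = f(0.350000, -1.475074) = 1.468739
  u ← -2.090000 + (0.35/6)·(k1 + 2k2 + 2k3 + k4) = -1.474657
u(0.35) ≈ -1.4747

-1.4747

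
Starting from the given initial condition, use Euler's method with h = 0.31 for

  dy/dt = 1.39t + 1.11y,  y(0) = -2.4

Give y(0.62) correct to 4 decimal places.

Euler: y_{n+1} = y_n + h·f(t_n, y_n).
t=0.000000, y=-2.400000: f=-2.664000 → y ← -2.400000 + 0.31·(-2.664000) = -3.225840
t=0.310000, y=-3.225840: f=-3.149782 → y ← -3.225840 + 0.31·(-3.149782) = -4.202273
y(0.62) ≈ -4.2023

-4.2023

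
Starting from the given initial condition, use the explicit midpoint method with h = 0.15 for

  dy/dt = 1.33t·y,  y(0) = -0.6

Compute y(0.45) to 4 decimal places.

-0.6858

Midpoint: k1 = f(t_n, y_n); k2 = f(t_n + h/2, y_n + (h/2)·k1); y_{n+1} = y_n + h·k2.
t=0.000000, y=-0.600000:
  k1 = f(0.000000, -0.600000) = 0.000000
  k2 = f(0.075000, -0.600000) = -0.059850
  y ← -0.600000 + 0.15·(-0.059850) = -0.608977
t=0.150000, y=-0.608977:
  k1 = f(0.150000, -0.608977) = -0.121491
  k2 = f(0.225000, -0.618089) = -0.184963
  y ← -0.608977 + 0.15·(-0.184963) = -0.636722
t=0.300000, y=-0.636722:
  k1 = f(0.300000, -0.636722) = -0.254052
  k2 = f(0.375000, -0.655776) = -0.327068
  y ← -0.636722 + 0.15·(-0.327068) = -0.685782
y(0.45) ≈ -0.6858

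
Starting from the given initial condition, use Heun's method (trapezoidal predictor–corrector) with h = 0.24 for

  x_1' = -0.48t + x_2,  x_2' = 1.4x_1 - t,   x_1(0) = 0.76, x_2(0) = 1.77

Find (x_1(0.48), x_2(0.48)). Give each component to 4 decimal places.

1.6980, 2.4640

Heun on (x_1,x_2): k1 = f(t_n, state_n); k2 = f(t_n + h, state_n + h·k1); state_{n+1} = state_n + (h/2)·(k1 + k2).
0.000000: (0.760000, 1.770000)
  k1 = (1.770000, 1.064000)
  predictor → (1.184800, 2.025360)
  k2 = (1.910160, 1.418720)
  → (1.201619, 2.067926)
0.240000: (1.201619, 2.067926)
  k1 = (1.952726, 1.442267)
  predictor → (1.670274, 2.414070)
  k2 = (2.183670, 1.858383)
  → (1.697987, 2.464004)
(x_1(0.48), x_2(0.48)) ≈ (1.6980, 2.4640)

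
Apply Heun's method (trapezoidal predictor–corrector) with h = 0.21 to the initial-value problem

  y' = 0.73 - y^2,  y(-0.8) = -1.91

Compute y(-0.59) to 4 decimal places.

Heun: k1 = f(t_n, y_n); k2 = f(t_n + h, y_n + h·k1); y_{n+1} = y_n + (h/2)·(k1 + k2).
t=-0.800000, y=-1.910000:
  k1 = f(-0.800000, -1.910000) = -2.918100
  k2 = f(-0.590000, -2.522801) = -5.634525
  y ← -1.910000 + (0.21/2)·(-2.918100 + (-5.634525)) = -2.808026
y(-0.59) ≈ -2.8080

-2.8080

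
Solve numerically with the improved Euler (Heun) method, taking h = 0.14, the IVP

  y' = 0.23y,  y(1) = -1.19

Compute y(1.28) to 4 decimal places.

Heun: k1 = f(t_n, y_n); k2 = f(t_n + h, y_n + h·k1); y_{n+1} = y_n + (h/2)·(k1 + k2).
t=1.000000, y=-1.190000:
  k1 = f(1.000000, -1.190000) = -0.273700
  k2 = f(1.140000, -1.228318) = -0.282513
  y ← -1.190000 + (0.14/2)·(-0.273700 + (-0.282513)) = -1.228935
t=1.140000, y=-1.228935:
  k1 = f(1.140000, -1.228935) = -0.282655
  k2 = f(1.280000, -1.268507) = -0.291757
  y ← -1.228935 + (0.14/2)·(-0.282655 + (-0.291757)) = -1.269144
y(1.28) ≈ -1.2691

-1.2691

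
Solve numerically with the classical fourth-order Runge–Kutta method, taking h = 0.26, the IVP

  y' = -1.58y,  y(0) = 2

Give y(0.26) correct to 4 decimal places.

RK4: k1 = f(t_n, y_n); k2 = f(t_n + h/2, y_n + (h/2)·k1); k3 = f(t_n + h/2, y_n + (h/2)·k2); k4 = f(t_n + h, y_n + h·k3); y_{n+1} = y_n + (h/6)·(k1 + 2k2 + 2k3 + k4).
t=0.000000, y=2.000000:
  k1 = f(0.000000, 2.000000) = -3.160000
  k2 = f(0.130000, 1.589200) = -2.510936
  k3 = f(0.130000, 1.673578) = -2.644254
  k4 = f(0.260000, 1.312494) = -2.073741
  y ← 2.000000 + (0.26/6)·(k1 + 2k2 + 2k3 + k4) = 1.326421
y(0.26) ≈ 1.3264

1.3264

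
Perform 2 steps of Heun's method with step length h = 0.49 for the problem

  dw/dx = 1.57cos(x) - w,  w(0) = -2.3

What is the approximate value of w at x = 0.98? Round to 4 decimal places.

-0.1882

Heun: k1 = f(x_n, w_n); k2 = f(x_n + h, w_n + h·k1); w_{n+1} = w_n + (h/2)·(k1 + k2).
x=0.000000, w=-2.300000:
  k1 = f(0.000000, -2.300000) = 3.870000
  k2 = f(0.490000, -0.403700) = 1.788963
  w ← -2.300000 + (0.49/2)·(3.870000 + 1.788963) = -0.913554
x=0.490000, w=-0.913554:
  k1 = f(0.490000, -0.913554) = 2.298817
  k2 = f(0.980000, 0.212866) = 0.661659
  w ← -0.913554 + (0.49/2)·(2.298817 + 0.661659) = -0.188238
w(0.98) ≈ -0.1882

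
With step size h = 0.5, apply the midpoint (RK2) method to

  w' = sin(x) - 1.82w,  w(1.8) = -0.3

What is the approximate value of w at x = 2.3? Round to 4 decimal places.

0.0709

Midpoint: k1 = f(x_n, w_n); k2 = f(x_n + h/2, w_n + (h/2)·k1); w_{n+1} = w_n + h·k2.
x=1.800000, w=-0.300000:
  k1 = f(1.800000, -0.300000) = 1.519848
  k2 = f(2.050000, 0.079962) = 0.741832
  w ← -0.300000 + 0.5·0.741832 = 0.070916
w(2.3) ≈ 0.0709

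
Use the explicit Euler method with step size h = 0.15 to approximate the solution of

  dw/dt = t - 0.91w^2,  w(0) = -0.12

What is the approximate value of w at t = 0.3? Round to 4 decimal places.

-0.1015

Euler: w_{n+1} = w_n + h·f(t_n, w_n).
t=0.000000, w=-0.120000: f=-0.013104 → w ← -0.120000 + 0.15·(-0.013104) = -0.121966
t=0.150000, w=-0.121966: f=0.136463 → w ← -0.121966 + 0.15·0.136463 = -0.101496
w(0.3) ≈ -0.1015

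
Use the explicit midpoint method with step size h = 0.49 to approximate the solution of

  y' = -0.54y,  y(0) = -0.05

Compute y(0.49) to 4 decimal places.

-0.0385

Midpoint: k1 = f(t_n, y_n); k2 = f(t_n + h/2, y_n + (h/2)·k1); y_{n+1} = y_n + h·k2.
t=0.000000, y=-0.050000:
  k1 = f(0.000000, -0.050000) = 0.027000
  k2 = f(0.245000, -0.043385) = 0.023428
  y ← -0.050000 + 0.49·0.023428 = -0.038520
y(0.49) ≈ -0.0385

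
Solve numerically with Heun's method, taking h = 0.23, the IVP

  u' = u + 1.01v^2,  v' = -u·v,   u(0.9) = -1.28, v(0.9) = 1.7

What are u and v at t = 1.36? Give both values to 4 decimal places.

Heun on (u,v): k1 = f(t_n, state_n); k2 = f(t_n + h, state_n + h·k1); state_{n+1} = state_n + (h/2)·(k1 + k2).
0.900000: (-1.280000, 1.700000)
  k1 = (1.638900, 2.176000)
  predictor → (-0.903053, 2.200480)
  k2 = (3.987480, 1.987150)
  → (-0.632966, 2.178762)
1.130000: (-0.632966, 2.178762)
  k1 = (4.161509, 1.379083)
  predictor → (0.324181, 2.495951)
  k2 = (6.616252, -0.809139)
  → (0.606476, 2.244306)
(u(1.36), v(1.36)) ≈ (0.6065, 2.2443)

0.6065, 2.2443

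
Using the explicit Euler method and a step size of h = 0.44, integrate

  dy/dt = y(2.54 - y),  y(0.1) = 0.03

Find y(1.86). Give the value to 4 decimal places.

0.5429

Euler: y_{n+1} = y_n + h·f(t_n, y_n).
t=0.100000, y=0.030000: f=0.075300 → y ← 0.030000 + 0.44·0.075300 = 0.063132
t=0.540000, y=0.063132: f=0.156370 → y ← 0.063132 + 0.44·0.156370 = 0.131935
t=0.980000, y=0.131935: f=0.317707 → y ← 0.131935 + 0.44·0.317707 = 0.271726
t=1.420000, y=0.271726: f=0.616349 → y ← 0.271726 + 0.44·0.616349 = 0.542919
y(1.86) ≈ 0.5429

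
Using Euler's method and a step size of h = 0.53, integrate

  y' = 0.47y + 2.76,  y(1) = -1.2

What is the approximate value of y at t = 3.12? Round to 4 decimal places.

Euler: y_{n+1} = y_n + h·f(t_n, y_n).
t=1.000000, y=-1.200000: f=2.196000 → y ← -1.200000 + 0.53·2.196000 = -0.036120
t=1.530000, y=-0.036120: f=2.743024 → y ← -0.036120 + 0.53·2.743024 = 1.417683
t=2.060000, y=1.417683: f=3.426311 → y ← 1.417683 + 0.53·3.426311 = 3.233627
t=2.590000, y=3.233627: f=4.279805 → y ← 3.233627 + 0.53·4.279805 = 5.501924
y(3.12) ≈ 5.5019

5.5019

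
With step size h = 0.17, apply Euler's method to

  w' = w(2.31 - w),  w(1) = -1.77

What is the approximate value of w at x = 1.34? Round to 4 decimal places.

-5.7025

Euler: w_{n+1} = w_n + h·f(x_n, w_n).
x=1.000000, w=-1.770000: f=-7.221600 → w ← -1.770000 + 0.17·(-7.221600) = -2.997672
x=1.170000, w=-2.997672: f=-15.910660 → w ← -2.997672 + 0.17·(-15.910660) = -5.702484
w(1.34) ≈ -5.7025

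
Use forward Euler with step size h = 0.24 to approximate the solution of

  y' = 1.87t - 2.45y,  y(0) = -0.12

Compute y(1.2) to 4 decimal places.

Euler: y_{n+1} = y_n + h·f(t_n, y_n).
t=0.000000, y=-0.120000: f=0.294000 → y ← -0.120000 + 0.24·0.294000 = -0.049440
t=0.240000, y=-0.049440: f=0.569928 → y ← -0.049440 + 0.24·0.569928 = 0.087343
t=0.480000, y=0.087343: f=0.683610 → y ← 0.087343 + 0.24·0.683610 = 0.251409
t=0.720000, y=0.251409: f=0.730447 → y ← 0.251409 + 0.24·0.730447 = 0.426717
t=0.960000, y=0.426717: f=0.749744 → y ← 0.426717 + 0.24·0.749744 = 0.606655
y(1.2) ≈ 0.6067

0.6067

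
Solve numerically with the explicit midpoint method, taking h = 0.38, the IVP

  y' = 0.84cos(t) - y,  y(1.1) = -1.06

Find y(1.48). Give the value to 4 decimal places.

Midpoint: k1 = f(t_n, y_n); k2 = f(t_n + h/2, y_n + (h/2)·k1); y_{n+1} = y_n + h·k2.
t=1.100000, y=-1.060000:
  k1 = f(1.100000, -1.060000) = 1.441021
  k2 = f(1.290000, -0.786206) = 1.018988
  y ← -1.060000 + 0.38·1.018988 = -0.672785
y(1.48) ≈ -0.6728

-0.6728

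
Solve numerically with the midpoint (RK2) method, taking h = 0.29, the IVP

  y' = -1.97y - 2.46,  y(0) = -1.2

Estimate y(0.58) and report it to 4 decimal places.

Midpoint: k1 = f(s_n, y_n); k2 = f(s_n + h/2, y_n + (h/2)·k1); y_{n+1} = y_n + h·k2.
s=0.000000, y=-1.200000:
  k1 = f(0.000000, -1.200000) = -0.096000
  k2 = f(0.145000, -1.213920) = -0.068578
  y ← -1.200000 + 0.29·(-0.068578) = -1.219888
s=0.290000, y=-1.219888:
  k1 = f(0.290000, -1.219888) = -0.056822
  k2 = f(0.435000, -1.228127) = -0.040591
  y ← -1.219888 + 0.29·(-0.040591) = -1.231659
y(0.58) ≈ -1.2317

-1.2317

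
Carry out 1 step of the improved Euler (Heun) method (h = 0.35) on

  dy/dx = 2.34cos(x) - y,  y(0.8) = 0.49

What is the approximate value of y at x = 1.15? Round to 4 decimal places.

Heun: k1 = f(x_n, y_n); k2 = f(x_n + h, y_n + h·k1); y_{n+1} = y_n + (h/2)·(k1 + k2).
x=0.800000, y=0.490000:
  k1 = f(0.800000, 0.490000) = 1.140294
  k2 = f(1.150000, 0.889103) = 0.066758
  y ← 0.490000 + (0.35/2)·(1.140294 + 0.066758) = 0.701234
y(1.15) ≈ 0.7012

0.7012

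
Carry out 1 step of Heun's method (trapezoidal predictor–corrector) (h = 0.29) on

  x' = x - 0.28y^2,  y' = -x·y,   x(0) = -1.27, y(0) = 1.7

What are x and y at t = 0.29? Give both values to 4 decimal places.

Heun on (x,y): k1 = f(t_n, state_n); k2 = f(t_n + h, state_n + h·k1); state_{n+1} = state_n + (h/2)·(k1 + k2).
0.000000: (-1.270000, 1.700000)
  k1 = (-2.079200, 2.159000)
  predictor → (-1.872968, 2.326110)
  k2 = (-3.387989, 4.356730)
  → (-2.062742, 2.644781)
(x(0.29), y(0.29)) ≈ (-2.0627, 2.6448)

-2.0627, 2.6448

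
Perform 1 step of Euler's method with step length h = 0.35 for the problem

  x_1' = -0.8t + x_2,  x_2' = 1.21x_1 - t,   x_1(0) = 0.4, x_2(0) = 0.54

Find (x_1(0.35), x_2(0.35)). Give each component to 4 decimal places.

0.5890, 0.7094

Euler on (x_1,x_2): x_1_{n+1} = x_1_n + h·x_1', x_2_{n+1} = x_2_n + h·x_2'.
0.000000: (0.400000, 0.540000); f=(0.540000, 0.484000) → (0.589000, 0.709400)
(x_1(0.35), x_2(0.35)) ≈ (0.5890, 0.7094)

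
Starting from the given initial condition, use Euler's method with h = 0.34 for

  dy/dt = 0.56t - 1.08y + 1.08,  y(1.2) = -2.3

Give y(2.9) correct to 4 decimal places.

1.6743

Euler: y_{n+1} = y_n + h·f(t_n, y_n).
t=1.200000, y=-2.300000: f=4.236000 → y ← -2.300000 + 0.34·4.236000 = -0.859760
t=1.540000, y=-0.859760: f=2.870941 → y ← -0.859760 + 0.34·2.870941 = 0.116360
t=1.880000, y=0.116360: f=2.007131 → y ← 0.116360 + 0.34·2.007131 = 0.798785
t=2.220000, y=0.798785: f=1.460513 → y ← 0.798785 + 0.34·1.460513 = 1.295359
t=2.560000, y=1.295359: f=1.114612 → y ← 1.295359 + 0.34·1.114612 = 1.674327
y(2.9) ≈ 1.6743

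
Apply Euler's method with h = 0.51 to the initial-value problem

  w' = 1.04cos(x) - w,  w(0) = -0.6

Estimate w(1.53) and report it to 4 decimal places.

0.5612

Euler: w_{n+1} = w_n + h·f(x_n, w_n).
x=0.000000, w=-0.600000: f=1.640000 → w ← -0.600000 + 0.51·1.640000 = 0.236400
x=0.510000, w=0.236400: f=0.671254 → w ← 0.236400 + 0.51·0.671254 = 0.578740
x=1.020000, w=0.578740: f=-0.034439 → w ← 0.578740 + 0.51·(-0.034439) = 0.561176
w(1.53) ≈ 0.5612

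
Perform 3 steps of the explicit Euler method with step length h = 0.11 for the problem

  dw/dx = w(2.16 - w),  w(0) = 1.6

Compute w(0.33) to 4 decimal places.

1.8584

Euler: w_{n+1} = w_n + h·f(x_n, w_n).
x=0.000000, w=1.600000: f=0.896000 → w ← 1.600000 + 0.11·0.896000 = 1.698560
x=0.110000, w=1.698560: f=0.783784 → w ← 1.698560 + 0.11·0.783784 = 1.784776
x=0.220000, w=1.784776: f=0.669691 → w ← 1.784776 + 0.11·0.669691 = 1.858442
w(0.33) ≈ 1.8584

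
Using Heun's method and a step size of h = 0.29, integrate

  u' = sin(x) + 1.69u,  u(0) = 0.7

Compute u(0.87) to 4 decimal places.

3.4866

Heun: k1 = f(x_n, u_n); k2 = f(x_n + h, u_n + h·k1); u_{n+1} = u_n + (h/2)·(k1 + k2).
x=0.000000, u=0.700000:
  k1 = f(0.000000, 0.700000) = 1.183000
  k2 = f(0.290000, 1.043070) = 2.048741
  u ← 0.700000 + (0.29/2)·(1.183000 + 2.048741) = 1.168602
x=0.290000, u=1.168602:
  k1 = f(0.290000, 1.168602) = 2.260890
  k2 = f(0.580000, 1.824261) = 3.631024
  u ← 1.168602 + (0.29/2)·(2.260890 + 3.631024) = 2.022930
x=0.580000, u=2.022930:
  k1 = f(0.580000, 2.022930) = 3.966776
  k2 = f(0.870000, 3.173295) = 6.127197
  u ← 2.022930 + (0.29/2)·(3.966776 + 6.127197) = 3.486556
u(0.87) ≈ 3.4866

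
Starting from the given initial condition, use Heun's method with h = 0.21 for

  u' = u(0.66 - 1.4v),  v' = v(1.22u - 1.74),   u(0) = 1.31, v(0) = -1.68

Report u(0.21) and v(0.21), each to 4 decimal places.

Heun on (u,v): k1 = f(s_n, state_n); k2 = f(s_n + h, state_n + h·k1); state_{n+1} = state_n + (h/2)·(k1 + k2).
0.000000: (1.310000, -1.680000)
  k1 = (3.945720, 0.238224)
  predictor → (2.138601, -1.629973)
  k2 = (6.291684, -1.416599)
  → (2.384927, -1.803729)
(u(0.21), v(0.21)) ≈ (2.3849, -1.8037)

2.3849, -1.8037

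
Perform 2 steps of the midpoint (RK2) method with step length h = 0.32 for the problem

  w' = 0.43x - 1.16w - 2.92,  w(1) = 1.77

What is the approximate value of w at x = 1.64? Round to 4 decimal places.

Midpoint: k1 = f(x_n, w_n); k2 = f(x_n + h/2, w_n + (h/2)·k1); w_{n+1} = w_n + h·k2.
x=1.000000, w=1.770000:
  k1 = f(1.000000, 1.770000) = -4.543200
  k2 = f(1.160000, 1.043088) = -3.631182
  w ← 1.770000 + 0.32·(-3.631182) = 0.608022
x=1.320000, w=0.608022:
  k1 = f(1.320000, 0.608022) = -3.057705
  k2 = f(1.480000, 0.118789) = -2.421395
  w ← 0.608022 + 0.32·(-2.421395) = -0.166825
w(1.64) ≈ -0.1668

-0.1668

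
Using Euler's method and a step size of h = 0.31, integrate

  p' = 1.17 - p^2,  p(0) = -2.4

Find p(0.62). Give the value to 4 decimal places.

-7.9907

Euler: p_{n+1} = p_n + h·f(t_n, p_n).
t=0.000000, p=-2.400000: f=-4.590000 → p ← -2.400000 + 0.31·(-4.590000) = -3.822900
t=0.310000, p=-3.822900: f=-13.444564 → p ← -3.822900 + 0.31·(-13.444564) = -7.990715
p(0.62) ≈ -7.9907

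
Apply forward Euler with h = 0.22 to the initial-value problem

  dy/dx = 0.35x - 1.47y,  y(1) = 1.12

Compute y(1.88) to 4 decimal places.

0.5044

Euler: y_{n+1} = y_n + h·f(x_n, y_n).
x=1.000000, y=1.120000: f=-1.296400 → y ← 1.120000 + 0.22·(-1.296400) = 0.834792
x=1.220000, y=0.834792: f=-0.800144 → y ← 0.834792 + 0.22·(-0.800144) = 0.658760
x=1.440000, y=0.658760: f=-0.464378 → y ← 0.658760 + 0.22·(-0.464378) = 0.556597
x=1.660000, y=0.556597: f=-0.237198 → y ← 0.556597 + 0.22·(-0.237198) = 0.504414
y(1.88) ≈ 0.5044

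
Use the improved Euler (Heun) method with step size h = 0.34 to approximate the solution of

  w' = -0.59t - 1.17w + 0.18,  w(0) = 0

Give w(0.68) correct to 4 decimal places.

-0.0295

Heun: k1 = f(t_n, w_n); k2 = f(t_n + h, w_n + h·k1); w_{n+1} = w_n + (h/2)·(k1 + k2).
t=0.000000, w=0.000000:
  k1 = f(0.000000, 0.000000) = 0.180000
  k2 = f(0.340000, 0.061200) = -0.092204
  w ← 0.000000 + (0.34/2)·(0.180000 + (-0.092204)) = 0.014925
t=0.340000, w=0.014925:
  k1 = f(0.340000, 0.014925) = -0.038063
  k2 = f(0.680000, 0.001984) = -0.223521
  w ← 0.014925 + (0.34/2)·(-0.038063 + (-0.223521)) = -0.029544
w(0.68) ≈ -0.0295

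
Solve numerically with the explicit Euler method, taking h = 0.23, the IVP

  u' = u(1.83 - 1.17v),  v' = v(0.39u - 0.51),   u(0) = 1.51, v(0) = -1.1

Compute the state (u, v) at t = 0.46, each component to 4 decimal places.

4.4651, -1.2490

Euler on (u,v): u_{n+1} = u_n + h·u', v_{n+1} = v_n + h·v'.
0.000000: (1.510000, -1.100000); f=(4.706670, -0.086790) → (2.592534, -1.119962)
0.230000: (2.592534, -1.119962); f=(8.141478, -0.561200) → (4.465074, -1.249038)
(u(0.46), v(0.46)) ≈ (4.4651, -1.2490)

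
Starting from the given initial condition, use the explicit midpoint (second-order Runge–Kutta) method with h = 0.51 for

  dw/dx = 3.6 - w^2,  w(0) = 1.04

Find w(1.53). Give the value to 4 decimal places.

1.6401

Midpoint: k1 = f(x_n, w_n); k2 = f(x_n + h/2, w_n + (h/2)·k1); w_{n+1} = w_n + h·k2.
x=0.000000, w=1.040000:
  k1 = f(0.000000, 1.040000) = 2.518400
  k2 = f(0.255000, 1.682192) = 0.770230
  w ← 1.040000 + 0.51·0.770230 = 1.432817
x=0.510000, w=1.432817:
  k1 = f(0.510000, 1.432817) = 1.547034
  k2 = f(0.765000, 1.827311) = 0.260934
  w ← 1.432817 + 0.51·0.260934 = 1.565894
x=1.020000, w=1.565894:
  k1 = f(1.020000, 1.565894) = 1.147977
  k2 = f(1.275000, 1.858628) = 0.145503
  w ← 1.565894 + 0.51·0.145503 = 1.640100
w(1.53) ≈ 1.6401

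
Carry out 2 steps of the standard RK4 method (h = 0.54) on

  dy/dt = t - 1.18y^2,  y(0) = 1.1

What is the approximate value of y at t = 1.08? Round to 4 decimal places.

RK4: k1 = f(t_n, y_n); k2 = f(t_n + h/2, y_n + (h/2)·k1); k3 = f(t_n + h/2, y_n + (h/2)·k2); k4 = f(t_n + h, y_n + h·k3); y_{n+1} = y_n + (h/6)·(k1 + 2k2 + 2k3 + k4).
t=0.000000, y=1.100000:
  k1 = f(0.000000, 1.100000) = -1.427800
  k2 = f(0.270000, 0.714494) = -0.332392
  k3 = f(0.270000, 1.010254) = -0.934324
  k4 = f(0.540000, 0.595465) = 0.121597
  y ← 1.100000 + (0.54/6)·(k1 + 2k2 + 2k3 + k4) = 0.754433
t=0.540000, y=0.754433:
  k1 = f(0.540000, 0.754433) = -0.131619
  k2 = f(0.810000, 0.718896) = 0.200163
  k3 = f(0.810000, 0.808477) = 0.038711
  k4 = f(1.080000, 0.775337) = 0.370647
  y ← 0.754433 + (0.54/6)·(k1 + 2k2 + 2k3 + k4) = 0.818943
y(1.08) ≈ 0.8189

0.8189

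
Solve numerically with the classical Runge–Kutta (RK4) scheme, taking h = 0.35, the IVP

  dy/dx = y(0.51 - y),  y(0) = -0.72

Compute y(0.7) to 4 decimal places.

RK4: k1 = f(x_n, y_n); k2 = f(x_n + h/2, y_n + (h/2)·k1); k3 = f(x_n + h/2, y_n + (h/2)·k2); k4 = f(x_n + h, y_n + h·k3); y_{n+1} = y_n + (h/6)·(k1 + 2k2 + 2k3 + k4).
x=0.000000, y=-0.720000:
  k1 = f(0.000000, -0.720000) = -0.885600
  k2 = f(0.175000, -0.874980) = -1.211830
  k3 = f(0.175000, -0.932070) = -1.344111
  k4 = f(0.350000, -1.190439) = -2.024268
  y ← -0.720000 + (0.35/6)·(k1 + 2k2 + 2k3 + k4) = -1.187935
x=0.350000, y=-1.187935:
  k1 = f(0.350000, -1.187935) = -2.017037
  k2 = f(0.525000, -1.540917) = -3.160293
  k3 = f(0.525000, -1.740987) = -3.918937
  k4 = f(0.700000, -2.559563) = -7.856742
  y ← -1.187935 + (0.35/6)·(k1 + 2k2 + 2k3 + k4) = -2.589816
y(0.7) ≈ -2.5898

-2.5898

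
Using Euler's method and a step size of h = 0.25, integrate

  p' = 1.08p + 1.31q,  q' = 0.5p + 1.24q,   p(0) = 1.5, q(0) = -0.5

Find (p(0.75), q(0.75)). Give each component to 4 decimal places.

Euler on (p,q): p_{n+1} = p_n + h·p', q_{n+1} = q_n + h·q'.
0.000000: (1.500000, -0.500000); f=(0.965000, 0.130000) → (1.741250, -0.467500)
0.250000: (1.741250, -0.467500); f=(1.268125, 0.290925) → (2.058281, -0.394769)
0.500000: (2.058281, -0.394769); f=(1.705797, 0.539627) → (2.484730, -0.259862)
(p(0.75), q(0.75)) ≈ (2.4847, -0.2599)

2.4847, -0.2599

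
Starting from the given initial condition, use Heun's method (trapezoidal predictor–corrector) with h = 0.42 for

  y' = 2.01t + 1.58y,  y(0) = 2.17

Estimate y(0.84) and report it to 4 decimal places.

Heun: k1 = f(t_n, y_n); k2 = f(t_n + h, y_n + h·k1); y_{n+1} = y_n + (h/2)·(k1 + k2).
t=0.000000, y=2.170000:
  k1 = f(0.000000, 2.170000) = 3.428600
  k2 = f(0.420000, 3.610012) = 6.548019
  y ← 2.170000 + (0.42/2)·(3.428600 + 6.548019) = 4.265090
t=0.420000, y=4.265090:
  k1 = f(0.420000, 4.265090) = 7.583042
  k2 = f(0.840000, 7.449968) = 13.459349
  y ← 4.265090 + (0.42/2)·(7.583042 + 13.459349) = 8.683992
y(0.84) ≈ 8.6840

8.6840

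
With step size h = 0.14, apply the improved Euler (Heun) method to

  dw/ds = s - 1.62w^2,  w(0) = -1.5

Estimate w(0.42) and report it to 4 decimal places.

Heun: k1 = f(s_n, w_n); k2 = f(s_n + h, w_n + h·k1); w_{n+1} = w_n + (h/2)·(k1 + k2).
s=0.000000, w=-1.500000:
  k1 = f(0.000000, -1.500000) = -3.645000
  k2 = f(0.140000, -2.010300) = -6.406916
  w ← -1.500000 + (0.14/2)·(-3.645000 + (-6.406916)) = -2.203634
s=0.140000, w=-2.203634:
  k1 = f(0.140000, -2.203634) = -7.726725
  k2 = f(0.280000, -3.285376) = -17.205783
  w ← -2.203634 + (0.14/2)·(-7.726725 + (-17.205783)) = -3.948910
s=0.280000, w=-3.948910:
  k1 = f(0.280000, -3.948910) = -24.982098
  k2 = f(0.420000, -7.446403) = -89.407257
  w ← -3.948910 + (0.14/2)·(-24.982098 + (-89.407257)) = -11.956165
w(0.42) ≈ -11.9562

-11.9562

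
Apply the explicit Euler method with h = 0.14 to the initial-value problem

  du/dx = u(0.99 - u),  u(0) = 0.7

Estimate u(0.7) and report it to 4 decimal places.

Euler: u_{n+1} = u_n + h·f(x_n, u_n).
x=0.000000, u=0.700000: f=0.203000 → u ← 0.700000 + 0.14·0.203000 = 0.728420
x=0.140000, u=0.728420: f=0.190540 → u ← 0.728420 + 0.14·0.190540 = 0.755096
x=0.280000, u=0.755096: f=0.177375 → u ← 0.755096 + 0.14·0.177375 = 0.779928
x=0.420000, u=0.779928: f=0.163841 → u ← 0.779928 + 0.14·0.163841 = 0.802866
x=0.560000, u=0.802866: f=0.150244 → u ← 0.802866 + 0.14·0.150244 = 0.823900
u(0.7) ≈ 0.8239

0.8239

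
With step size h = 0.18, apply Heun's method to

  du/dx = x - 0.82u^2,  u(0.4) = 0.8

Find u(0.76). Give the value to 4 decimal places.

0.8221

Heun: k1 = f(x_n, u_n); k2 = f(x_n + h, u_n + h·k1); u_{n+1} = u_n + (h/2)·(k1 + k2).
x=0.400000, u=0.800000:
  k1 = f(0.400000, 0.800000) = -0.124800
  k2 = f(0.580000, 0.777536) = 0.084259
  u ← 0.800000 + (0.18/2)·(-0.124800 + 0.084259) = 0.796351
x=0.580000, u=0.796351:
  k1 = f(0.580000, 0.796351) = 0.059976
  k2 = f(0.760000, 0.807147) = 0.225781
  u ← 0.796351 + (0.18/2)·(0.059976 + 0.225781) = 0.822069
u(0.76) ≈ 0.8221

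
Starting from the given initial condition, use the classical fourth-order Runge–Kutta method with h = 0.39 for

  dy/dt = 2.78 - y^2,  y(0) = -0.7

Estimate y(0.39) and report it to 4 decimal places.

RK4: k1 = f(t_n, y_n); k2 = f(t_n + h/2, y_n + (h/2)·k1); k3 = f(t_n + h/2, y_n + (h/2)·k2); k4 = f(t_n + h, y_n + h·k3); y_{n+1} = y_n + (h/6)·(k1 + 2k2 + 2k3 + k4).
t=0.000000, y=-0.700000:
  k1 = f(0.000000, -0.700000) = 2.290000
  k2 = f(0.195000, -0.253450) = 2.715763
  k3 = f(0.195000, -0.170426) = 2.750955
  k4 = f(0.390000, 0.372872) = 2.640966
  y ← -0.700000 + (0.39/6)·(k1 + 2k2 + 2k3 + k4) = 0.331186
y(0.39) ≈ 0.3312

0.3312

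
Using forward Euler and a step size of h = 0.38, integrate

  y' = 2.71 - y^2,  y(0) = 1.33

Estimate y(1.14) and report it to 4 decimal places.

1.6489

Euler: y_{n+1} = y_n + h·f(t_n, y_n).
t=0.000000, y=1.330000: f=0.941100 → y ← 1.330000 + 0.38·0.941100 = 1.687618
t=0.380000, y=1.687618: f=-0.138055 → y ← 1.687618 + 0.38·(-0.138055) = 1.635157
t=0.760000, y=1.635157: f=0.036261 → y ← 1.635157 + 0.38·0.036261 = 1.648936
y(1.14) ≈ 1.6489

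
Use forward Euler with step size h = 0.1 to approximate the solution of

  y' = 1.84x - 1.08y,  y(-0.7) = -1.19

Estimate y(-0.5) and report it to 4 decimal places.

Euler: y_{n+1} = y_n + h·f(x_n, y_n).
x=-0.700000, y=-1.190000: f=-0.002800 → y ← -1.190000 + 0.1·(-0.002800) = -1.190280
x=-0.600000, y=-1.190280: f=0.181502 → y ← -1.190280 + 0.1·0.181502 = -1.172130
y(-0.5) ≈ -1.1721

-1.1721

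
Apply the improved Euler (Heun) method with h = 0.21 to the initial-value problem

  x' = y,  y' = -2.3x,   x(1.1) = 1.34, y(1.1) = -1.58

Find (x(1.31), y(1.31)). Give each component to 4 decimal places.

Heun on (x,y): k1 = f(t_n, state_n); k2 = f(t_n + h, state_n + h·k1); state_{n+1} = state_n + (h/2)·(k1 + k2).
1.100000: (1.340000, -1.580000)
  k1 = (-1.580000, -3.082000)
  predictor → (1.008200, -2.227220)
  k2 = (-2.227220, -2.318860)
  → (0.940242, -2.147090)
(x(1.31), y(1.31)) ≈ (0.9402, -2.1471)

0.9402, -2.1471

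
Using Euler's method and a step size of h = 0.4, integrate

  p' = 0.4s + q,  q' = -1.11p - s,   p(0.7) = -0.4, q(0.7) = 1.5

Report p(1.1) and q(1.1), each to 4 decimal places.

0.3120, 1.3976

Euler on (p,q): p_{n+1} = p_n + h·p', q_{n+1} = q_n + h·q'.
0.700000: (-0.400000, 1.500000); f=(1.780000, -0.256000) → (0.312000, 1.397600)
(p(1.1), q(1.1)) ≈ (0.3120, 1.3976)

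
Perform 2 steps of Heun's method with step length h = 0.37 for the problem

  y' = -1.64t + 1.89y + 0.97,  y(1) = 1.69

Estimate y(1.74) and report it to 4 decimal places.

4.7671

Heun: k1 = f(t_n, y_n); k2 = f(t_n + h, y_n + h·k1); y_{n+1} = y_n + (h/2)·(k1 + k2).
t=1.000000, y=1.690000:
  k1 = f(1.000000, 1.690000) = 2.524100
  k2 = f(1.370000, 2.623917) = 3.682403
  y ← 1.690000 + (0.37/2)·(2.524100 + 3.682403) = 2.838203
t=1.370000, y=2.838203:
  k1 = f(1.370000, 2.838203) = 4.087404
  k2 = f(1.740000, 4.350542) = 6.338925
  y ← 2.838203 + (0.37/2)·(4.087404 + 6.338925) = 4.767074
y(1.74) ≈ 4.7671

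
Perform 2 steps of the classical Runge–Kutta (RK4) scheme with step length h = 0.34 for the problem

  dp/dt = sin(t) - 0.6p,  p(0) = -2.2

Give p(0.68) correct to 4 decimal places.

-1.2683

RK4: k1 = f(t_n, p_n); k2 = f(t_n + h/2, p_n + (h/2)·k1); k3 = f(t_n + h/2, p_n + (h/2)·k2); k4 = f(t_n + h, p_n + h·k3); p_{n+1} = p_n + (h/6)·(k1 + 2k2 + 2k3 + k4).
t=0.000000, p=-2.200000:
  k1 = f(0.000000, -2.200000) = 1.320000
  k2 = f(0.170000, -1.975600) = 1.354542
  k3 = f(0.170000, -1.969728) = 1.351019
  k4 = f(0.340000, -1.740654) = 1.377879
  p ← -2.200000 + (0.34/6)·(k1 + 2k2 + 2k3 + k4) = -1.740490
t=0.340000, p=-1.740490:
  k1 = f(0.340000, -1.740490) = 1.377781
  k2 = f(0.510000, -1.506267) = 1.391938
  k3 = f(0.510000, -1.503861) = 1.390494
  k4 = f(0.680000, -1.267722) = 1.389426
  p ← -1.740490 + (0.34/6)·(k1 + 2k2 + 2k3 + k4) = -1.268339
p(0.68) ≈ -1.2683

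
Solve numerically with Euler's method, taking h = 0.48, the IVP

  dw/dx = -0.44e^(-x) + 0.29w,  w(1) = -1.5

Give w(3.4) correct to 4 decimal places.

Euler: w_{n+1} = w_n + h·f(x_n, w_n).
x=1.000000, w=-1.500000: f=-0.596867 → w ← -1.500000 + 0.48·(-0.596867) = -1.786496
x=1.480000, w=-1.786496: f=-0.618244 → w ← -1.786496 + 0.48·(-0.618244) = -2.083253
x=1.960000, w=-2.083253: f=-0.666121 → w ← -2.083253 + 0.48·(-0.666121) = -2.402992
x=2.440000, w=-2.402992: f=-0.735218 → w ← -2.402992 + 0.48·(-0.735218) = -2.755896
x=2.920000, w=-2.755896: f=-0.822941 → w ← -2.755896 + 0.48·(-0.822941) = -3.150908
w(3.4) ≈ -3.1509

-3.1509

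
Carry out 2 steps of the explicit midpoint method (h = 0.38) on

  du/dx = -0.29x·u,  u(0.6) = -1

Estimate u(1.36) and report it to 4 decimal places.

Midpoint: k1 = f(x_n, u_n); k2 = f(x_n + h/2, u_n + (h/2)·k1); u_{n+1} = u_n + h·k2.
x=0.600000, u=-1.000000:
  k1 = f(0.600000, -1.000000) = 0.174000
  k2 = f(0.790000, -0.966940) = 0.221526
  u ← -1.000000 + 0.38·0.221526 = -0.915820
x=0.980000, u=-0.915820:
  k1 = f(0.980000, -0.915820) = 0.260276
  k2 = f(1.170000, -0.866368) = 0.293959
  u ← -0.915820 + 0.38·0.293959 = -0.804116
u(1.36) ≈ -0.8041

-0.8041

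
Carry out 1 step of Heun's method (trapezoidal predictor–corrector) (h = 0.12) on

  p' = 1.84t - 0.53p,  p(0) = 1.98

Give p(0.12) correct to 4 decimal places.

1.8713

Heun: k1 = f(t_n, p_n); k2 = f(t_n + h, p_n + h·k1); p_{n+1} = p_n + (h/2)·(k1 + k2).
t=0.000000, p=1.980000:
  k1 = f(0.000000, 1.980000) = -1.049400
  k2 = f(0.120000, 1.854072) = -0.761858
  p ← 1.980000 + (0.12/2)·(-1.049400 + (-0.761858)) = 1.871325
p(0.12) ≈ 1.8713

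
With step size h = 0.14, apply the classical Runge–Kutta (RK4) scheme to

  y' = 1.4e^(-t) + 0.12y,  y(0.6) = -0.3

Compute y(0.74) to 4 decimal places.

RK4: k1 = f(t_n, y_n); k2 = f(t_n + h/2, y_n + (h/2)·k1); k3 = f(t_n + h/2, y_n + (h/2)·k2); k4 = f(t_n + h, y_n + h·k3); y_{n+1} = y_n + (h/6)·(k1 + 2k2 + 2k3 + k4).
t=0.600000, y=-0.300000:
  k1 = f(0.600000, -0.300000) = 0.732336
  k2 = f(0.670000, -0.248736) = 0.686544
  k3 = f(0.670000, -0.251942) = 0.686159
  k4 = f(0.740000, -0.203938) = 0.643487
  y ← -0.300000 + (0.14/6)·(k1 + 2k2 + 2k3 + k4) = -0.203838
y(0.74) ≈ -0.2038

-0.2038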